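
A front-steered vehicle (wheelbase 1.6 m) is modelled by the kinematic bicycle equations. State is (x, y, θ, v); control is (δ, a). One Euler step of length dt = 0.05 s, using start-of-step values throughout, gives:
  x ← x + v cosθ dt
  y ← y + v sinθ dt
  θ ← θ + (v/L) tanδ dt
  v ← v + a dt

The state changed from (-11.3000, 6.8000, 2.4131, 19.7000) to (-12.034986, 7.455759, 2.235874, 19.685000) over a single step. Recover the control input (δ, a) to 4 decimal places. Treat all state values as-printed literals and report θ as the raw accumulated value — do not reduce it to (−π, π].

a = (v'−v)/dt = (-0.015000)/0.05 = -0.3000
Δθ = θ'−θ = -0.177226;  (v·dt/L) = 19.7000·0.05/1.6 = 0.615625
tan δ = Δθ·L/(v·dt) = -0.287880  →  δ = -0.2803

δ = -0.2803, a = -0.3000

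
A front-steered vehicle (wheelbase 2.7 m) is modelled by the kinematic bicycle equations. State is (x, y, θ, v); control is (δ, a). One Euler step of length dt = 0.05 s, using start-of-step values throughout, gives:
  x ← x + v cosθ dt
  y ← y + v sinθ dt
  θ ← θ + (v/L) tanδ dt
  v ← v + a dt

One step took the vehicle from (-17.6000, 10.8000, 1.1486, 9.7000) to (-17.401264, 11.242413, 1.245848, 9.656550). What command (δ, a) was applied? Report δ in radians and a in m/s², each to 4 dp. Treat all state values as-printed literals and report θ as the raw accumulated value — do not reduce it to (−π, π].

a = (v'−v)/dt = (-0.043450)/0.05 = -0.8690
Δθ = θ'−θ = 0.097248;  (v·dt/L) = 9.7000·0.05/2.7 = 0.179630
tan δ = Δθ·L/(v·dt) = 0.541381  →  δ = 0.4962

δ = 0.4962, a = -0.8690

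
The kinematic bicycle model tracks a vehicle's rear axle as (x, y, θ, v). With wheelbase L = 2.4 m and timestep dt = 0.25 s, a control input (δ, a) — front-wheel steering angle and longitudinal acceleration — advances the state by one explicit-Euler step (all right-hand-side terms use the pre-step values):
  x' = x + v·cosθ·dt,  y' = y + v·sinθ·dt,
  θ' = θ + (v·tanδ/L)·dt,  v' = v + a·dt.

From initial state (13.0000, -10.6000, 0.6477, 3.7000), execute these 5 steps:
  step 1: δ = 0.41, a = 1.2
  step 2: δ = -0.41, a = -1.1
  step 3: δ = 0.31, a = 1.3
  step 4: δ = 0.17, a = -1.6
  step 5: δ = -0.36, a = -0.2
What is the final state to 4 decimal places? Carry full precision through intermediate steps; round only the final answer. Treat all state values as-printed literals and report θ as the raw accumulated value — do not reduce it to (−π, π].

(16.5239, -7.3921, 0.6877, 3.6000)

after step 1 (δ=0.41, a=1.2): (13.737663, -10.041898, 0.815214, 4.000000)
after step 2 (δ=-0.41, a=-1.1): (14.423376, -9.314025, 0.634118, 3.725000)
after step 3 (δ=0.31, a=1.3): (15.173586, -8.762290, 0.758412, 4.050000)
after step 4 (δ=0.17, a=-1.6): (15.908589, -8.065924, 0.830829, 3.650000)
after step 5 (δ=-0.36, a=-0.2): (16.523855, -7.392051, 0.687718, 3.600000)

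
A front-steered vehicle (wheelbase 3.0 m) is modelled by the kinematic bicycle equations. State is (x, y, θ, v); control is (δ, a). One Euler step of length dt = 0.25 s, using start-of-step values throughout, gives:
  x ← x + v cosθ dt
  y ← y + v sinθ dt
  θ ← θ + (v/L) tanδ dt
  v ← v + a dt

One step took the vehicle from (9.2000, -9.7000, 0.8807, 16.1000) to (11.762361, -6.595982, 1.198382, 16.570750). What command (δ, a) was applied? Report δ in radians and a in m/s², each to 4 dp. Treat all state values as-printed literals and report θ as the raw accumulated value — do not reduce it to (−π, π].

a = (v'−v)/dt = (0.470750)/0.25 = 1.8830
Δθ = θ'−θ = 0.317682;  (v·dt/L) = 16.1000·0.25/3.0 = 1.341667
tan δ = Δθ·L/(v·dt) = 0.236782  →  δ = 0.2325

δ = 0.2325, a = 1.8830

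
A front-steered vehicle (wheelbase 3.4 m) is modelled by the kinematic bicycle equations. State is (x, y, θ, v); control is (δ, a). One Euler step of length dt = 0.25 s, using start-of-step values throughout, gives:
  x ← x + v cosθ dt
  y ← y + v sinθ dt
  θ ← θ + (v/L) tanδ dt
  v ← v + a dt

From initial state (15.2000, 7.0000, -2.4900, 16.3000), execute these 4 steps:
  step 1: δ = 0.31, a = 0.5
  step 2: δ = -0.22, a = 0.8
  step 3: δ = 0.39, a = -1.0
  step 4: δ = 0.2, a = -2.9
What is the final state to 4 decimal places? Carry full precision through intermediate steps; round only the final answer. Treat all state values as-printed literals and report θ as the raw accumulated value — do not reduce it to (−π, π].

after step 1 (δ=0.31, a=0.5): (11.959890, 4.528702, -2.106078, 16.425000)
after step 2 (δ=-0.22, a=0.8): (9.865360, 0.996814, -2.376148, 16.625000)
after step 3 (δ=0.39, a=-1.0): (6.868396, -1.882876, -1.873663, 16.375000)
after step 4 (δ=0.2, a=-2.9): (5.647402, -5.790301, -1.629592, 15.650000)

(5.6474, -5.7903, -1.6296, 15.6500)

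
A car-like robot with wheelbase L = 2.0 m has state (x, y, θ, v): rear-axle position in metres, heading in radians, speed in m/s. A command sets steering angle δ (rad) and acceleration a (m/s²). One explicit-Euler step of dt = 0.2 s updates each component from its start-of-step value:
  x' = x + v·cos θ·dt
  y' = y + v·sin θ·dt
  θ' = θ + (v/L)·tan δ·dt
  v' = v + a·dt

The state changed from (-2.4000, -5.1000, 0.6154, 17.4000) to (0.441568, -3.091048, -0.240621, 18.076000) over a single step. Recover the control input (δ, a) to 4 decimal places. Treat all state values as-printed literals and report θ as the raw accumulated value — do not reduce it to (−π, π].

δ = -0.4572, a = 3.3800

a = (v'−v)/dt = (0.676000)/0.2 = 3.3800
Δθ = θ'−θ = -0.856021;  (v·dt/L) = 17.4000·0.2/2.0 = 1.740000
tan δ = Δθ·L/(v·dt) = -0.491966  →  δ = -0.4572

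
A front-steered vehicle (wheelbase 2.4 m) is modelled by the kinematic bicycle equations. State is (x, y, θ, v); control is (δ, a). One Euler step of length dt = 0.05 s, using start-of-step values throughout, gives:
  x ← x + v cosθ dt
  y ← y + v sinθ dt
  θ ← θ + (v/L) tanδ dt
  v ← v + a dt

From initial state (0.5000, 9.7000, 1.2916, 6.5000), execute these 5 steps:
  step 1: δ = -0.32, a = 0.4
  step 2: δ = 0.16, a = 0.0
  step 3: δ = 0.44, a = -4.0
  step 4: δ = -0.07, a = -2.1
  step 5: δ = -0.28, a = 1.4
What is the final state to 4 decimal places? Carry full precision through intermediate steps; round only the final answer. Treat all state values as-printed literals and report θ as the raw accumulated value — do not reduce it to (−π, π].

(0.9411, 11.2410, 1.2861, 6.2850)

after step 1 (δ=-0.32, a=0.4): (0.589565, 10.012415, 1.246724, 6.520000)
after step 2 (δ=0.16, a=0.0): (0.693372, 10.321446, 1.268645, 6.520000)
after step 3 (δ=0.44, a=-4.0): (0.790382, 10.632677, 1.332593, 6.320000)
after step 4 (δ=-0.07, a=-2.1): (0.864944, 10.939755, 1.323361, 6.215000)
after step 5 (δ=-0.28, a=1.4): (0.941053, 11.241040, 1.286129, 6.285000)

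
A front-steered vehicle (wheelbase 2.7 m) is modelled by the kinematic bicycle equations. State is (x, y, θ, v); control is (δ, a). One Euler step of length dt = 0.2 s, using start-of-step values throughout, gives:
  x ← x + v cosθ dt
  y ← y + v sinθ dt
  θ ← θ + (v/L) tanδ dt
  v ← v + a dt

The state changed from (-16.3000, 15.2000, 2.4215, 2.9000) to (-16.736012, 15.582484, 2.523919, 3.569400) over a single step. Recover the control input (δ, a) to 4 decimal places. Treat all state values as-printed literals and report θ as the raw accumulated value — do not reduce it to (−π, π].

a = (v'−v)/dt = (0.669400)/0.2 = 3.3470
Δθ = θ'−θ = 0.102419;  (v·dt/L) = 2.9000·0.2/2.7 = 0.214815
tan δ = Δθ·L/(v·dt) = 0.476778  →  δ = 0.4449

δ = 0.4449, a = 3.3470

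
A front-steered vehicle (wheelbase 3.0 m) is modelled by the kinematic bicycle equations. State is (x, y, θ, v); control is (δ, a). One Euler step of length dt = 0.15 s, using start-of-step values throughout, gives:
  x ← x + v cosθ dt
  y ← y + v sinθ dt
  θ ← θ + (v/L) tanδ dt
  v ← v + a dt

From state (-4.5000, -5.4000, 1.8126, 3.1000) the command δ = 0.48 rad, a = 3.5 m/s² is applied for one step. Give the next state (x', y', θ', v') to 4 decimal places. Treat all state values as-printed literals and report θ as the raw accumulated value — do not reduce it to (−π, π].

x' = -4.5000 + 3.1000·cos(1.8126)·0.15 = -4.6113
y' = -5.4000 + 3.1000·sin(1.8126)·0.15 = -4.9485
θ' = 1.8126 + (3.1000/3.0)·tan(0.48)·0.15 = 1.8933
v' = 3.1000 + 3.5000·0.15 = 3.6250

(-4.6113, -4.9485, 1.8933, 3.6250)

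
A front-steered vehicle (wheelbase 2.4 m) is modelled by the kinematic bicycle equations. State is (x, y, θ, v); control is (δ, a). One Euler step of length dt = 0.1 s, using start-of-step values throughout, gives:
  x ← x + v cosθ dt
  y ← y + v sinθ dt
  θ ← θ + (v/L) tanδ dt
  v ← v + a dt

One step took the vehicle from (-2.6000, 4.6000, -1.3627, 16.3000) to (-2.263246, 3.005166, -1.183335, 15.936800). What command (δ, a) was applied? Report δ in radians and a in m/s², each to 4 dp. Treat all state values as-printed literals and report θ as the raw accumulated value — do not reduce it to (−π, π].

δ = 0.2582, a = -3.6320

a = (v'−v)/dt = (-0.363200)/0.1 = -3.6320
Δθ = θ'−θ = 0.179365;  (v·dt/L) = 16.3000·0.1/2.4 = 0.679167
tan δ = Δθ·L/(v·dt) = 0.264096  →  δ = 0.2582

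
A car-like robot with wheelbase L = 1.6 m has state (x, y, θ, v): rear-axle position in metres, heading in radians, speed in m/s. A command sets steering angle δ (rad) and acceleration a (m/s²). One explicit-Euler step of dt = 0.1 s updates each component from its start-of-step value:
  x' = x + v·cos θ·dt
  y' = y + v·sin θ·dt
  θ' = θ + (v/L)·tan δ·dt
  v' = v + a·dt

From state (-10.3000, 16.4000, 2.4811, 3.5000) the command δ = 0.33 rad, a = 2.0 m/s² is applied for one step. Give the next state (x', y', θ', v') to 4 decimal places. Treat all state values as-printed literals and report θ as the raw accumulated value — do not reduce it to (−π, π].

(-10.5764, 16.6147, 2.5560, 3.7000)

x' = -10.3000 + 3.5000·cos(2.4811)·0.1 = -10.5764
y' = 16.4000 + 3.5000·sin(2.4811)·0.1 = 16.6147
θ' = 2.4811 + (3.5000/1.6)·tan(0.33)·0.1 = 2.5560
v' = 3.5000 + 2.0000·0.1 = 3.7000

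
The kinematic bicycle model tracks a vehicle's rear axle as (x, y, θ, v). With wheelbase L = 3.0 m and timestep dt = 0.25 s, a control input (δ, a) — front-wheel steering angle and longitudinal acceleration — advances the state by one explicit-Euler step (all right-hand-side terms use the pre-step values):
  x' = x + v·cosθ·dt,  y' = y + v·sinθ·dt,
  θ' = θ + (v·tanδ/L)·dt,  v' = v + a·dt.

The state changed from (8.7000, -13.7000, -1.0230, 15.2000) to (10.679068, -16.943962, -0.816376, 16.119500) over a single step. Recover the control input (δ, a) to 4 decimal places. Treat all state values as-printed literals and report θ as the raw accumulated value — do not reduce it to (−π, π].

a = (v'−v)/dt = (0.919500)/0.25 = 3.6780
Δθ = θ'−θ = 0.206624;  (v·dt/L) = 15.2000·0.25/3.0 = 1.266667
tan δ = Δθ·L/(v·dt) = 0.163124  →  δ = 0.1617

δ = 0.1617, a = 3.6780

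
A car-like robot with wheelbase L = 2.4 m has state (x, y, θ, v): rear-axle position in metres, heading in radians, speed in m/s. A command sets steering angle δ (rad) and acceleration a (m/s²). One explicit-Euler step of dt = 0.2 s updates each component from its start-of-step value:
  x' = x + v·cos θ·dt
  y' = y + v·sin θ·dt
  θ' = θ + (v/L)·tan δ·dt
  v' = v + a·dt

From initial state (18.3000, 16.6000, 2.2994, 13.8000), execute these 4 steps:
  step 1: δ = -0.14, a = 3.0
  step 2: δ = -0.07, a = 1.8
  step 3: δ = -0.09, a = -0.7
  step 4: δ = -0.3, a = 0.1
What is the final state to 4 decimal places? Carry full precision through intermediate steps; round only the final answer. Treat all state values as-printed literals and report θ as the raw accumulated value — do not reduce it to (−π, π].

(12.4859, 26.4290, 1.5653, 14.6400)

after step 1 (δ=-0.14, a=3.0): (16.462313, 18.659249, 2.137340, 14.400000)
after step 2 (δ=-0.07, a=1.8): (14.916563, 21.089282, 2.053202, 14.760000)
after step 3 (δ=-0.09, a=-0.7): (13.547095, 23.704403, 1.942202, 14.620000)
after step 4 (δ=-0.3, a=0.1): (12.485899, 26.429039, 1.565328, 14.640000)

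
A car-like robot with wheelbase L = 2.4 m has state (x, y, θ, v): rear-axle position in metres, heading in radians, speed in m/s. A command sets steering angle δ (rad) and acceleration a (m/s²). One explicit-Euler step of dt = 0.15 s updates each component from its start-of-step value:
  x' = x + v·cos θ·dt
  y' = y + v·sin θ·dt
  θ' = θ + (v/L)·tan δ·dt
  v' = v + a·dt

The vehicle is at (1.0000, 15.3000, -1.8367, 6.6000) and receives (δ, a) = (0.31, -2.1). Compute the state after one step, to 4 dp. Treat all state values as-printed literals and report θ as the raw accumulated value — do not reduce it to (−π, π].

(0.7398, 14.3448, -1.7046, 6.2850)

x' = 1.0000 + 6.6000·cos(-1.8367)·0.15 = 0.7398
y' = 15.3000 + 6.6000·sin(-1.8367)·0.15 = 14.3448
θ' = -1.8367 + (6.6000/2.4)·tan(0.31)·0.15 = -1.7046
v' = 6.6000 − 2.1000·0.15 = 6.2850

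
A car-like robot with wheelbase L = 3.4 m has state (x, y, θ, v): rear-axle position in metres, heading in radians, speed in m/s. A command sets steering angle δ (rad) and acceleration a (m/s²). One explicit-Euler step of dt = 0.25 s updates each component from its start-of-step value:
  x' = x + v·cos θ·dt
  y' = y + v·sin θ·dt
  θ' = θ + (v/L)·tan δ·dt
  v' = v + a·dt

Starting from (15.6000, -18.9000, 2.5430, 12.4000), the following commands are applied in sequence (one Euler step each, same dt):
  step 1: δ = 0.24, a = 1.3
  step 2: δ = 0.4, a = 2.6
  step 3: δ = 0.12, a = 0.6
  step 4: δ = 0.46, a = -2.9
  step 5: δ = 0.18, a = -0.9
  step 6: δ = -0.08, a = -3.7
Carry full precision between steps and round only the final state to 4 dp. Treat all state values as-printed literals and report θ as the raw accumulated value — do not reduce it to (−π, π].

(-1.3797, -20.6714, 3.8702, 11.6500)

after step 1 (δ=0.24, a=1.3): (13.038999, -17.153211, 2.766124, 12.725000)
after step 2 (δ=0.4, a=2.6): (10.079368, -15.986619, 3.161716, 13.375000)
after step 3 (δ=0.12, a=0.6): (6.736295, -16.053901, 3.280300, 13.525000)
after step 4 (δ=0.46, a=-2.9): (3.387520, -16.521402, 3.773016, 12.800000)
after step 5 (δ=0.18, a=-0.9): (0.804519, -18.410345, 3.944282, 12.575000)
after step 6 (δ=-0.08, a=-3.7): (-1.379680, -20.671415, 3.870153, 11.650000)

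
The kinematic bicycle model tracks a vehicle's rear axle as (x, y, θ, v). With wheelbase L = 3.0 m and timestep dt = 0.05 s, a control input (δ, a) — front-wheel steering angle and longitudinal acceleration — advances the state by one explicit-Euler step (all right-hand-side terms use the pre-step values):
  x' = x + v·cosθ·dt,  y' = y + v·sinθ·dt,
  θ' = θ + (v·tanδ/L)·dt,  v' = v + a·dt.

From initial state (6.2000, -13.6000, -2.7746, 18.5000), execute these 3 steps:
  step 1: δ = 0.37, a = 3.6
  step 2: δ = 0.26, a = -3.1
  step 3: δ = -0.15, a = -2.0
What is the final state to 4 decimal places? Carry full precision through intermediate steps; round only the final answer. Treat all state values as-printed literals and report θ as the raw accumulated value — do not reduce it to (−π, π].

after step 1 (δ=0.37, a=3.6): (5.336595, -13.931899, -2.655009, 18.680000)
after step 2 (δ=0.26, a=-3.1): (4.510999, -14.368646, -2.572187, 18.525000)
after step 3 (δ=-0.15, a=-2.0): (3.730891, -14.868016, -2.618850, 18.425000)

(3.7309, -14.8680, -2.6189, 18.4250)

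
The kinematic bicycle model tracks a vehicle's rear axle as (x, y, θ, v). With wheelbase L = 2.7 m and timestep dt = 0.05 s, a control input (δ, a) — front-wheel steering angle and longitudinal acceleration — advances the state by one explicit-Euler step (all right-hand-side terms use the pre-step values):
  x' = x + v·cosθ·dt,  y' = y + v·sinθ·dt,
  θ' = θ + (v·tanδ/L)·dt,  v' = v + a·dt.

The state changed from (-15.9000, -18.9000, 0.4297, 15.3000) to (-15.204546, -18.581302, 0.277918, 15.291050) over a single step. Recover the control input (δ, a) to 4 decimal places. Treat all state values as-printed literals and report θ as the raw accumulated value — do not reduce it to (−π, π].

a = (v'−v)/dt = (-0.008950)/0.05 = -0.1790
Δθ = θ'−θ = -0.151782;  (v·dt/L) = 15.3000·0.05/2.7 = 0.283333
tan δ = Δθ·L/(v·dt) = -0.535701  →  δ = -0.4918

δ = -0.4918, a = -0.1790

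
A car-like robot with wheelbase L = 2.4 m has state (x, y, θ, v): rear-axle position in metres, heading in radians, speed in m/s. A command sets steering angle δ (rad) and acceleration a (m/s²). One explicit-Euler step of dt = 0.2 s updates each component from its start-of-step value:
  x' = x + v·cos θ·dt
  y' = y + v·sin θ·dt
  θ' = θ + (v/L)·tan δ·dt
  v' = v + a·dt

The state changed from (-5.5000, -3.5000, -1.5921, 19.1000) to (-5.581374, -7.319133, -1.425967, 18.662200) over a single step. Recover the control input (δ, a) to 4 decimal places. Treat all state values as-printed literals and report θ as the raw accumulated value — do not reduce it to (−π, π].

δ = 0.1040, a = -2.1890

a = (v'−v)/dt = (-0.437800)/0.2 = -2.1890
Δθ = θ'−θ = 0.166133;  (v·dt/L) = 19.1000·0.2/2.4 = 1.591667
tan δ = Δθ·L/(v·dt) = 0.104377  →  δ = 0.1040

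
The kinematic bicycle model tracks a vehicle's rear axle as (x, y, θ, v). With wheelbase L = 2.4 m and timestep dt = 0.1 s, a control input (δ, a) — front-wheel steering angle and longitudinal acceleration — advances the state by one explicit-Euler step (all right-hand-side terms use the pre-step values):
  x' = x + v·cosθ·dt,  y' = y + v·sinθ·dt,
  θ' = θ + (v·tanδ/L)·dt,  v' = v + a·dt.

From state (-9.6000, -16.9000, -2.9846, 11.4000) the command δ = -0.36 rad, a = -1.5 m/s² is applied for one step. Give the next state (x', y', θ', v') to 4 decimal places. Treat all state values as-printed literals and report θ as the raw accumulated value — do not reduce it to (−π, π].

x' = -9.6000 + 11.4000·cos(-2.9846)·0.1 = -10.7260
y' = -16.9000 + 11.4000·sin(-2.9846)·0.1 = -17.0782
θ' = -2.9846 + (11.4000/2.4)·tan(-0.36)·0.1 = -3.1634
v' = 11.4000 − 1.5000·0.1 = 11.2500

(-10.7260, -17.0782, -3.1634, 11.2500)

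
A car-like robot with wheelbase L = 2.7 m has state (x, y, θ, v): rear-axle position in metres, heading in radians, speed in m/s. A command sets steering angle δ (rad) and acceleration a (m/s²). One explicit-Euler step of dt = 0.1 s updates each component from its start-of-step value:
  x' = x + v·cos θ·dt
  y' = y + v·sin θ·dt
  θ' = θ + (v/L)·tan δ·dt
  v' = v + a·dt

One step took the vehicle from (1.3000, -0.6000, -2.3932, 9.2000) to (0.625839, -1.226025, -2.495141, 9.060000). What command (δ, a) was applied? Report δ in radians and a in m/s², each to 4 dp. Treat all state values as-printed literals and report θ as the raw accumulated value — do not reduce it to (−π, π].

a = (v'−v)/dt = (-0.140000)/0.1 = -1.4000
Δθ = θ'−θ = -0.101941;  (v·dt/L) = 9.2000·0.1/2.7 = 0.340741
tan δ = Δθ·L/(v·dt) = -0.299175  →  δ = -0.2907

δ = -0.2907, a = -1.4000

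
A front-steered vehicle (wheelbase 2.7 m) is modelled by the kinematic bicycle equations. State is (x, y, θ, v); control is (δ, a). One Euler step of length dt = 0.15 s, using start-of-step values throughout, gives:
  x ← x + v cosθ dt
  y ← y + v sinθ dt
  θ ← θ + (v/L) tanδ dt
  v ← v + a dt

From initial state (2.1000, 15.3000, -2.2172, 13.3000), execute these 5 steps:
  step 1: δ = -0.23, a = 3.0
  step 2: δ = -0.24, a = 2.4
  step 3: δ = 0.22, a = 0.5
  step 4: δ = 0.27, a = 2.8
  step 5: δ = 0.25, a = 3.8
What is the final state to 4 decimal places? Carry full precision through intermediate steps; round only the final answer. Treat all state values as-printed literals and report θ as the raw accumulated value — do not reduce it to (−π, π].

(-5.2289, 7.9410, -1.9766, 15.1750)

after step 1 (δ=-0.23, a=3.0): (0.898373, 13.707481, -2.390206, 13.750000)
after step 2 (δ=-0.24, a=2.4): (-0.608785, 12.299510, -2.577142, 14.110000)
after step 3 (δ=0.22, a=0.5): (-2.396979, 11.167285, -2.401850, 14.185000)
after step 4 (δ=0.27, a=2.8): (-3.968624, 9.732972, -2.183749, 14.605000)
after step 5 (δ=0.25, a=3.8): (-5.228929, 7.941042, -1.976567, 15.175000)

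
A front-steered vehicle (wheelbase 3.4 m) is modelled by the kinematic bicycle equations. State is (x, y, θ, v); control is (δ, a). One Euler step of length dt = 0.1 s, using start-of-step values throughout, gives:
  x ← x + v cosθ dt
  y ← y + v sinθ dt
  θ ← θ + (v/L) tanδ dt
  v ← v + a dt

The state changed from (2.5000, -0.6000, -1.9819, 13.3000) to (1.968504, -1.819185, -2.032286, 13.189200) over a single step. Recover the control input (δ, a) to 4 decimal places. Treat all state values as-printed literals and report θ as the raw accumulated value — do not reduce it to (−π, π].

a = (v'−v)/dt = (-0.110800)/0.1 = -1.1080
Δθ = θ'−θ = -0.050386;  (v·dt/L) = 13.3000·0.1/3.4 = 0.391176
tan δ = Δθ·L/(v·dt) = -0.128806  →  δ = -0.1281

δ = -0.1281, a = -1.1080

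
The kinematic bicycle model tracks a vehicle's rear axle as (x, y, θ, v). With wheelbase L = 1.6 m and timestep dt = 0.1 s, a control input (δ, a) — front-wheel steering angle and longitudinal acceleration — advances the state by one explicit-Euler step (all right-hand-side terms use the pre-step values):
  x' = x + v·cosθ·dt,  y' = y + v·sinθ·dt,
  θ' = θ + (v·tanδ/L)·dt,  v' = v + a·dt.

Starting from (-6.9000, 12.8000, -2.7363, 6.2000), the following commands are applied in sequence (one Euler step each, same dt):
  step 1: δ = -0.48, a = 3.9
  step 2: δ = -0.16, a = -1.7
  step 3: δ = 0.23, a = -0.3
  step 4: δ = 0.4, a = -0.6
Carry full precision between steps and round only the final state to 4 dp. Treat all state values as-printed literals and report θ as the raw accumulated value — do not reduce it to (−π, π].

(-9.3732, 12.1883, -2.7417, 6.3300)

after step 1 (δ=-0.48, a=3.9): (-7.469772, 12.555542, -2.938037, 6.590000)
after step 2 (δ=-0.16, a=-1.7): (-8.115166, 12.422323, -3.004505, 6.420000)
after step 3 (δ=0.23, a=-0.3): (-8.751143, 12.334588, -2.910555, 6.390000)
after step 4 (δ=0.4, a=-0.6): (-9.373164, 12.188264, -2.741702, 6.330000)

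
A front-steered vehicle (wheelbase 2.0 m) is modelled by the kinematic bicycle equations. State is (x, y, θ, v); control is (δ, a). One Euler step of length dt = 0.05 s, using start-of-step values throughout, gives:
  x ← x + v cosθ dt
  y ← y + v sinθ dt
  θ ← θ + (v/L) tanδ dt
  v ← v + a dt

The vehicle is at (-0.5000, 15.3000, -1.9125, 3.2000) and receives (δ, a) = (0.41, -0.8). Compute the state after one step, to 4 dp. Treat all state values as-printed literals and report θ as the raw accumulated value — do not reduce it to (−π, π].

(-0.5536, 15.1493, -1.8777, 3.1600)

x' = -0.5000 + 3.2000·cos(-1.9125)·0.05 = -0.5536
y' = 15.3000 + 3.2000·sin(-1.9125)·0.05 = 15.1493
θ' = -1.9125 + (3.2000/2.0)·tan(0.41)·0.05 = -1.8777
v' = 3.2000 − 0.8000·0.05 = 3.1600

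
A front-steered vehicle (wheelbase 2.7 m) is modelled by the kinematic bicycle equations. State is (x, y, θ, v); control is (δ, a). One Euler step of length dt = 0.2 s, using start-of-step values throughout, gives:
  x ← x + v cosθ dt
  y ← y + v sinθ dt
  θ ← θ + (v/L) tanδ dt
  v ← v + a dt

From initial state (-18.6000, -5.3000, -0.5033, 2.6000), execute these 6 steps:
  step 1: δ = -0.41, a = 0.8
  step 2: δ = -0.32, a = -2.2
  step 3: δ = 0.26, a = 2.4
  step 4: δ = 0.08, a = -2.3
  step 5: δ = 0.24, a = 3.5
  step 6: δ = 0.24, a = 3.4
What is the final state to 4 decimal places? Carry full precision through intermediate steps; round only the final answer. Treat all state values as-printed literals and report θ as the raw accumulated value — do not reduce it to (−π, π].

after step 1 (δ=-0.41, a=0.8): (-18.144482, -5.550806, -0.587007, 2.760000)
after step 2 (δ=-0.32, a=-2.2): (-17.684886, -5.856543, -0.654757, 2.320000)
after step 3 (δ=0.26, a=2.4): (-17.316843, -6.139103, -0.609041, 2.800000)
after step 4 (δ=0.08, a=-2.3): (-16.857533, -6.459469, -0.592413, 2.340000)
after step 5 (δ=0.24, a=3.5): (-16.469282, -6.720784, -0.549996, 3.040000)
after step 6 (δ=0.24, a=3.4): (-15.950946, -7.038575, -0.494889, 3.720000)

(-15.9509, -7.0386, -0.4949, 3.7200)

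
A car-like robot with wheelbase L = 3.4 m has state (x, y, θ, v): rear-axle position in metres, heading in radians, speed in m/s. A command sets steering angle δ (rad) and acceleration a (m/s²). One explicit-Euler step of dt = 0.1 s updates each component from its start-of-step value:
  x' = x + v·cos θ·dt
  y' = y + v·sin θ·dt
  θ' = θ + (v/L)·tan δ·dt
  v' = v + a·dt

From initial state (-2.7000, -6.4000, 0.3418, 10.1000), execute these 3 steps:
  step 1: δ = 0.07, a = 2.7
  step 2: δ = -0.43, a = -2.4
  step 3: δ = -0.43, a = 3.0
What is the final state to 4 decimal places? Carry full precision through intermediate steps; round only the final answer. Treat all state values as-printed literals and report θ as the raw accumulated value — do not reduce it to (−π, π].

after step 1 (δ=0.07, a=2.7): (-1.748426, -6.061465, 0.362628, 10.370000)
after step 2 (δ=-0.43, a=-2.4): (-0.778864, -5.693607, 0.222749, 10.130000)
after step 3 (δ=-0.43, a=3.0): (0.209109, -5.469824, 0.086107, 10.430000)

(0.2091, -5.4698, 0.0861, 10.4300)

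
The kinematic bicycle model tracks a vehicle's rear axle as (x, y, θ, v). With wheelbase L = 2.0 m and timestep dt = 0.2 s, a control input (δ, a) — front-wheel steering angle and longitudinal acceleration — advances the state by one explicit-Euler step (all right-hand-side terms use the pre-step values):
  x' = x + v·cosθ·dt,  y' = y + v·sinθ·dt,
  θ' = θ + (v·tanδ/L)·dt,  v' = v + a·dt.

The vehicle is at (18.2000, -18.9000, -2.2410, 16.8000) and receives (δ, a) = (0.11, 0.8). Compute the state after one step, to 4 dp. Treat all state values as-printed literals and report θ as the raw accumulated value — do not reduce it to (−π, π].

(16.1130, -21.5332, -2.0555, 16.9600)

x' = 18.2000 + 16.8000·cos(-2.2410)·0.2 = 16.1130
y' = -18.9000 + 16.8000·sin(-2.2410)·0.2 = -21.5332
θ' = -2.2410 + (16.8000/2.0)·tan(0.11)·0.2 = -2.0555
v' = 16.8000 + 0.8000·0.2 = 16.9600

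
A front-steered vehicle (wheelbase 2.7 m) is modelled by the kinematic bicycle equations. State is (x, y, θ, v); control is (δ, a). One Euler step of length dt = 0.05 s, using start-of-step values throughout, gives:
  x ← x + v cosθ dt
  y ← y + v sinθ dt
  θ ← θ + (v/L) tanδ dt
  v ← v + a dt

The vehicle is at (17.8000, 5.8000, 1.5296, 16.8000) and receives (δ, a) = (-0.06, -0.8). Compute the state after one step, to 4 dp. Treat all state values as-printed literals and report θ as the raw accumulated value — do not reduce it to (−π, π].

(17.8346, 6.6393, 1.5109, 16.7600)

x' = 17.8000 + 16.8000·cos(1.5296)·0.05 = 17.8346
y' = 5.8000 + 16.8000·sin(1.5296)·0.05 = 6.6393
θ' = 1.5296 + (16.8000/2.7)·tan(-0.06)·0.05 = 1.5109
v' = 16.8000 − 0.8000·0.05 = 16.7600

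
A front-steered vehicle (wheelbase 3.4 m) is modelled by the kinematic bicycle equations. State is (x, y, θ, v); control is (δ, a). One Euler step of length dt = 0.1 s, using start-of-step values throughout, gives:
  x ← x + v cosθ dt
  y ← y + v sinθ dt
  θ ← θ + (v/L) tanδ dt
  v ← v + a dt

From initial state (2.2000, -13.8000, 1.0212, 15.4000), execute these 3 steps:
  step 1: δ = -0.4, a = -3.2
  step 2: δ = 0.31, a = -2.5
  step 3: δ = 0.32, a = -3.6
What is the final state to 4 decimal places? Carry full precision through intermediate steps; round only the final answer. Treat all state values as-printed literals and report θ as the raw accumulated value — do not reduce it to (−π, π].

after step 1 (δ=-0.4, a=-3.2): (3.004408, -12.486787, 0.829700, 15.080000)
after step 2 (δ=0.31, a=-2.5): (4.022455, -11.374293, 0.971774, 14.830000)
after step 3 (δ=0.32, a=-3.6): (4.858623, -10.149502, 1.116318, 14.470000)

(4.8586, -10.1495, 1.1163, 14.4700)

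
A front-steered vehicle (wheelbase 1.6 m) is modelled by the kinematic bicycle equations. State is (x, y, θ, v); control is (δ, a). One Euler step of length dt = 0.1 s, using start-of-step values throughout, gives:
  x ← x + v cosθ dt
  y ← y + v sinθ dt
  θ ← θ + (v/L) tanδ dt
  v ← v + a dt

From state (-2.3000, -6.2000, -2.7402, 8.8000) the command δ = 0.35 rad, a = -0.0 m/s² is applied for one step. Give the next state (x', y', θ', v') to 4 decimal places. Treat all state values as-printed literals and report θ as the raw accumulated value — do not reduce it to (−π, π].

x' = -2.3000 + 8.8000·cos(-2.7402)·0.1 = -3.1101
y' = -6.2000 + 8.8000·sin(-2.7402)·0.1 = -6.5438
θ' = -2.7402 + (8.8000/1.6)·tan(0.35)·0.1 = -2.5394
v' = 8.8000 + 0.0000·0.1 = 8.8000

(-3.1101, -6.5438, -2.5394, 8.8000)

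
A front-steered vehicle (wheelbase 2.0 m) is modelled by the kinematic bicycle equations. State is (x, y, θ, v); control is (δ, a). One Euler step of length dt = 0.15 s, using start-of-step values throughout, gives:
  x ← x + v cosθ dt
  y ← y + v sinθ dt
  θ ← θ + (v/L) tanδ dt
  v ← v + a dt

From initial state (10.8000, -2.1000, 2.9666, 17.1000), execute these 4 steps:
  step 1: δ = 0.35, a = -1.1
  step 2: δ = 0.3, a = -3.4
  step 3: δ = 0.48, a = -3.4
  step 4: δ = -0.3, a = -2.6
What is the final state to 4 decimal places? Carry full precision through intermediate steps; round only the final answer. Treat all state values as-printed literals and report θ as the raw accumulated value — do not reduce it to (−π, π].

(3.3606, -6.2651, 4.0997, 15.5250)

after step 1 (δ=0.35, a=-1.1): (8.274173, -1.653431, 3.434749, 16.935000)
after step 2 (δ=0.3, a=-3.4): (5.842299, -2.387501, 3.827645, 16.425000)
after step 3 (δ=0.48, a=-3.4): (3.935965, -3.948256, 4.468972, 15.915000)
after step 4 (δ=-0.3, a=-2.6): (3.360590, -6.265130, 4.099741, 15.525000)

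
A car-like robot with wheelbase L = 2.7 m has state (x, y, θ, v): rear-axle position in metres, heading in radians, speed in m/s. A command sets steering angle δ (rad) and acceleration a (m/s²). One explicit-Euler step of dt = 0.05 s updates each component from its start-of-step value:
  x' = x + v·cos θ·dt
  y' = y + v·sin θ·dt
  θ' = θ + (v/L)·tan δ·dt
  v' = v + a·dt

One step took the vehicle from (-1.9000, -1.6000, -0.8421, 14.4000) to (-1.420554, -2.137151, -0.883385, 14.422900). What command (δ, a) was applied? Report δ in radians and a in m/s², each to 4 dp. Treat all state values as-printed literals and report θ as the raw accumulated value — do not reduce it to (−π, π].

δ = -0.1536, a = 0.4580

a = (v'−v)/dt = (0.022900)/0.05 = 0.4580
Δθ = θ'−θ = -0.041285;  (v·dt/L) = 14.4000·0.05/2.7 = 0.266667
tan δ = Δθ·L/(v·dt) = -0.154819  →  δ = -0.1536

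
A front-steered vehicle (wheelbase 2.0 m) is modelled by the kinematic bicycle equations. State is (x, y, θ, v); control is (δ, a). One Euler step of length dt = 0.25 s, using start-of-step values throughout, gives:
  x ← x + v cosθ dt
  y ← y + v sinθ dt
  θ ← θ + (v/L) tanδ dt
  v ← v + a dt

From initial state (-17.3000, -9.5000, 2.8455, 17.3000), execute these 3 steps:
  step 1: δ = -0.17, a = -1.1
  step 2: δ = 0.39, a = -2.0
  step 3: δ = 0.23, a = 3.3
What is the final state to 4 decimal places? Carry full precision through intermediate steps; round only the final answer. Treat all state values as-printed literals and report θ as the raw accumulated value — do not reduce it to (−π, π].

(-28.8227, -6.4550, 3.8327, 17.3500)

after step 1 (δ=-0.17, a=-1.1): (-21.436793, -8.238029, 2.474292, 17.025000)
after step 2 (δ=0.39, a=-2.0): (-24.780057, -5.603973, 3.349068, 16.525000)
after step 3 (δ=0.23, a=3.3): (-28.822708, -6.454971, 3.832721, 17.350000)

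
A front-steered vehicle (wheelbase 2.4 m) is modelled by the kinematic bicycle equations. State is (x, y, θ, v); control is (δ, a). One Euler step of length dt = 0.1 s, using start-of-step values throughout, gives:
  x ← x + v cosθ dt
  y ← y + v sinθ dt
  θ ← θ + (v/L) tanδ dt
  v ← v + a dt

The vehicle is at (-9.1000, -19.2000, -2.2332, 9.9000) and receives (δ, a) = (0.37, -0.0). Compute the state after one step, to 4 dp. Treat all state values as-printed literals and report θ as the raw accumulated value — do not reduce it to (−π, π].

x' = -9.1000 + 9.9000·cos(-2.2332)·0.1 = -9.7089
y' = -19.2000 + 9.9000·sin(-2.2332)·0.1 = -19.9806
θ' = -2.2332 + (9.9000/2.4)·tan(0.37)·0.1 = -2.0732
v' = 9.9000 + 0.0000·0.1 = 9.9000

(-9.7089, -19.9806, -2.0732, 9.9000)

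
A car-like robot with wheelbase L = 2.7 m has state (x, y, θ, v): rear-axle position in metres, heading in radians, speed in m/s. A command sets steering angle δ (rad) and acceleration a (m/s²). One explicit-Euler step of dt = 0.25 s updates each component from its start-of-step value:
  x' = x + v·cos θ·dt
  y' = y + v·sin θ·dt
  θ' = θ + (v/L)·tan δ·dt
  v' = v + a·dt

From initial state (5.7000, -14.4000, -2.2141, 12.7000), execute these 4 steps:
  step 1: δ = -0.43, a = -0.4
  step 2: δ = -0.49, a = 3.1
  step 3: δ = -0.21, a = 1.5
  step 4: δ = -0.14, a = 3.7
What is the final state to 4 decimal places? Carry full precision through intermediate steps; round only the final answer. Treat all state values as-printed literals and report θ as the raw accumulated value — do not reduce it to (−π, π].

(-5.3926, -15.7149, -3.8191, 14.6750)

after step 1 (δ=-0.43, a=-0.4): (3.795502, -16.940376, -2.753404, 12.600000)
after step 2 (δ=-0.49, a=3.1): (0.879873, -18.132689, -3.375691, 13.375000)
after step 3 (δ=-0.21, a=1.5): (-2.372673, -17.357054, -3.639652, 13.750000)
after step 4 (δ=-0.14, a=3.7): (-5.392556, -15.714888, -3.819066, 14.675000)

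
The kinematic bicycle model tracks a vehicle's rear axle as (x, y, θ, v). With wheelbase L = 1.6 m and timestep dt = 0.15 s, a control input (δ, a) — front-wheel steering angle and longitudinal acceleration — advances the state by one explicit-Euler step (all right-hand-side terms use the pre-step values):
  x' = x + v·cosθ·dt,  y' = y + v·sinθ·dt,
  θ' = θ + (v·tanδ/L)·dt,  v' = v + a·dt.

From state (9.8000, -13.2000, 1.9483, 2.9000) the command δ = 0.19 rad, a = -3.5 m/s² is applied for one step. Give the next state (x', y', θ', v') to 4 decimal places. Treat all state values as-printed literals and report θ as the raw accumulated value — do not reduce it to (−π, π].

(9.6397, -12.7956, 2.0006, 2.3750)

x' = 9.8000 + 2.9000·cos(1.9483)·0.15 = 9.6397
y' = -13.2000 + 2.9000·sin(1.9483)·0.15 = -12.7956
θ' = 1.9483 + (2.9000/1.6)·tan(0.19)·0.15 = 2.0006
v' = 2.9000 − 3.5000·0.15 = 2.3750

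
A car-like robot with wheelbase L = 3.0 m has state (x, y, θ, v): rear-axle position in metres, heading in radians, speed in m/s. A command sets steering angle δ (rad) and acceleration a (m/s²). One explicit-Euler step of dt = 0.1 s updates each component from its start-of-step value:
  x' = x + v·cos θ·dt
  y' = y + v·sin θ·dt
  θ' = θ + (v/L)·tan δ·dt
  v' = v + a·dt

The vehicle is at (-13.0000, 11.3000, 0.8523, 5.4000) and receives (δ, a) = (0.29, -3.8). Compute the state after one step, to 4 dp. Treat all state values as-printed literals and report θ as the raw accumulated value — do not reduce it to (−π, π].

(-12.6445, 11.7065, 0.9060, 5.0200)

x' = -13.0000 + 5.4000·cos(0.8523)·0.1 = -12.6445
y' = 11.3000 + 5.4000·sin(0.8523)·0.1 = 11.7065
θ' = 0.8523 + (5.4000/3.0)·tan(0.29)·0.1 = 0.9060
v' = 5.4000 − 3.8000·0.1 = 5.0200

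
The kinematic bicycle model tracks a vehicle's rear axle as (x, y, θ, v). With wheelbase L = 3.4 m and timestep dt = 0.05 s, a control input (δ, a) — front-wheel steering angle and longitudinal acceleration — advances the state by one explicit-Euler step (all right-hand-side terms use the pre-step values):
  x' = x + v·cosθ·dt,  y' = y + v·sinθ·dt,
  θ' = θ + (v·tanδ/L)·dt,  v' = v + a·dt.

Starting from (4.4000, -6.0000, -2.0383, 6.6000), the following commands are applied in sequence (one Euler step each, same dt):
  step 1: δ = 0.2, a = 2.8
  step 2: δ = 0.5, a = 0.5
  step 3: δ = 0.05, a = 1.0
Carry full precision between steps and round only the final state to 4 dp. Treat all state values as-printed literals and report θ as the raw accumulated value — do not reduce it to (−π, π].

after step 1 (δ=0.2, a=2.8): (4.251282, -6.294590, -2.018625, 6.740000)
after step 2 (δ=0.5, a=0.5): (4.105358, -6.598358, -1.964477, 6.765000)
after step 3 (δ=0.05, a=1.0): (3.975609, -6.910733, -1.959499, 6.815000)

(3.9756, -6.9107, -1.9595, 6.8150)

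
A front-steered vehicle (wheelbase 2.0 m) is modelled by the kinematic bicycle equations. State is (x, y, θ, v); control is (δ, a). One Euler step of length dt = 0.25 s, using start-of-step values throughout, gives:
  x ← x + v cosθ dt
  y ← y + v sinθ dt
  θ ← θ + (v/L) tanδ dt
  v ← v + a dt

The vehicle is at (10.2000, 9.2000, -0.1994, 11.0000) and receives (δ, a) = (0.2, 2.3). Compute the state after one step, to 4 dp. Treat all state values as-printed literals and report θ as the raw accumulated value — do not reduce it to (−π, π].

x' = 10.2000 + 11.0000·cos(-0.1994)·0.25 = 12.8955
y' = 9.2000 + 11.0000·sin(-0.1994)·0.25 = 8.6553
θ' = -0.1994 + (11.0000/2.0)·tan(0.2)·0.25 = 0.0793
v' = 11.0000 + 2.3000·0.25 = 11.5750

(12.8955, 8.6553, 0.0793, 11.5750)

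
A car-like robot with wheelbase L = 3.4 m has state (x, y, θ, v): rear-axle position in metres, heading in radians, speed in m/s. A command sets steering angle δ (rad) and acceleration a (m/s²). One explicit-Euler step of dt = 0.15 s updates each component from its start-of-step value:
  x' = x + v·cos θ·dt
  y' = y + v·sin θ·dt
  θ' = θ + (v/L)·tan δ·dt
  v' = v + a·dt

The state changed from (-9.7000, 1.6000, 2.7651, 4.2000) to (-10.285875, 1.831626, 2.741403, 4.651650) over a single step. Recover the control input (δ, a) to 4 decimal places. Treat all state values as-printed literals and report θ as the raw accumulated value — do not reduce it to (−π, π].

a = (v'−v)/dt = (0.451650)/0.15 = 3.0110
Δθ = θ'−θ = -0.023697;  (v·dt/L) = 4.2000·0.15/3.4 = 0.185294
tan δ = Δθ·L/(v·dt) = -0.127889  →  δ = -0.1272

δ = -0.1272, a = 3.0110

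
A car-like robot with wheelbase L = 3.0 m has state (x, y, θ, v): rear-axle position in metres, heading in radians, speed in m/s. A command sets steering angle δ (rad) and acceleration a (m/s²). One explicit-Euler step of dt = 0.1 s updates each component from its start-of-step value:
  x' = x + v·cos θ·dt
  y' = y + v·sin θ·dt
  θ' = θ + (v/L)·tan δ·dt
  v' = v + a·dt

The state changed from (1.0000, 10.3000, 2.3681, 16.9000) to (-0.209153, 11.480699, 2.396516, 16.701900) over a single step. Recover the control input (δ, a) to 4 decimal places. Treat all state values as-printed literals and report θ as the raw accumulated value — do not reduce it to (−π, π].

δ = 0.0504, a = -1.9810

a = (v'−v)/dt = (-0.198100)/0.1 = -1.9810
Δθ = θ'−θ = 0.028416;  (v·dt/L) = 16.9000·0.1/3.0 = 0.563333
tan δ = Δθ·L/(v·dt) = 0.050443  →  δ = 0.0504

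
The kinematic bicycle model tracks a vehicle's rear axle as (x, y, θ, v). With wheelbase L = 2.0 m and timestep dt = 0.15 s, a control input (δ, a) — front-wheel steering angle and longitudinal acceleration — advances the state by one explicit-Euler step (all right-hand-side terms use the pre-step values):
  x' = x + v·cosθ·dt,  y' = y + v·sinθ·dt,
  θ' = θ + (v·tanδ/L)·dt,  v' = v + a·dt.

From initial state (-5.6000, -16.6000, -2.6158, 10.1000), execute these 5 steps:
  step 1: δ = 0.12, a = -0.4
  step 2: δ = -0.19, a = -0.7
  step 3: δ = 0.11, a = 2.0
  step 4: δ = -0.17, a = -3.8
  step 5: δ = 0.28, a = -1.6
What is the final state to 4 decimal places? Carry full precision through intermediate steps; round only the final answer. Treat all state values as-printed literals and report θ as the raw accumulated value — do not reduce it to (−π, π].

after step 1 (δ=0.12, a=-0.4): (-6.910363, -17.360377, -2.524461, 10.040000)
after step 2 (δ=-0.19, a=-0.7): (-8.138569, -18.231896, -2.669278, 9.935000)
after step 3 (δ=0.11, a=2.0): (-9.465663, -18.909883, -2.586982, 10.235000)
after step 4 (δ=-0.17, a=-3.8): (-10.770788, -19.718365, -2.718750, 9.665000)
after step 5 (δ=0.28, a=-1.6): (-12.092853, -20.313276, -2.510309, 9.425000)

(-12.0929, -20.3133, -2.5103, 9.4250)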